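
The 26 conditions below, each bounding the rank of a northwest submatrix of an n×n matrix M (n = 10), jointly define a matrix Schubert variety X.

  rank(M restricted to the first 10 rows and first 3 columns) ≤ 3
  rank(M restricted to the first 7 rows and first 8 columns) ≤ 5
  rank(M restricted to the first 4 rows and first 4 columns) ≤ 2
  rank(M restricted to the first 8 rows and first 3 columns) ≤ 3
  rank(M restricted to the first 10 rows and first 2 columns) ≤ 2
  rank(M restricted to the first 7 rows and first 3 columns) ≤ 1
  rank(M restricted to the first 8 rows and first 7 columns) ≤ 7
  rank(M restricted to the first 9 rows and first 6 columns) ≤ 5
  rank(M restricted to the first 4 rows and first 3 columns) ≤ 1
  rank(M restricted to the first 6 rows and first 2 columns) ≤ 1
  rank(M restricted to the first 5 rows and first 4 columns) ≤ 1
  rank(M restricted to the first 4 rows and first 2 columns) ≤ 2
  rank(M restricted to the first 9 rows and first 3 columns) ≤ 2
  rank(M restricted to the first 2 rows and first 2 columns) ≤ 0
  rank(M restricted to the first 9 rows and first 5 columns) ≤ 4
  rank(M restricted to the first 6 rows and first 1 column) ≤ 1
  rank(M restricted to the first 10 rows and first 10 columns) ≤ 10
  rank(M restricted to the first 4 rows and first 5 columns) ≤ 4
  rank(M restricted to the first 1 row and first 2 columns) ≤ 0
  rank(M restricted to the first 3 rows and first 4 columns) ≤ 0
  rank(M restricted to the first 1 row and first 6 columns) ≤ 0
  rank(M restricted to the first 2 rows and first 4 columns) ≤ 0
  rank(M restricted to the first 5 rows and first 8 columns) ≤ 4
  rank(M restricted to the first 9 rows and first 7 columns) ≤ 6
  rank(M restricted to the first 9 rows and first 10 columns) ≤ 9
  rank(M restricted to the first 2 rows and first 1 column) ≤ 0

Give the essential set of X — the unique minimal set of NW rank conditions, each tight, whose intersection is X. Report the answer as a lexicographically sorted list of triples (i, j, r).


Rank table r_w(10×10) implied by the 26 constraints:

  0 | 0 | 0 | 0 | 0 | 0 | 1 | 1 | 1 | 1
  0 | 0 | 0 | 0 | 1 | 1 | 2 | 2 | 2 | 2
  0 | 0 | 0 | 0 | 1 | 2 | 3 | 3 | 3 | 3
  1 | 1 | 1 | 1 | 2 | 3 | 4 | 4 | 4 | 4
  1 | 1 | 1 | 1 | 2 | 3 | 4 | 4 | 5 | 5
  1 | 1 | 1 | 2 | 3 | 4 | 5 | 5 | 6 | 6
  1 | 1 | 1 | 2 | 3 | 4 | 5 | 5 | 6 | 7
  1 | 2 | 2 | 3 | 4 | 5 | 6 | 6 | 7 | 8
  1 | 2 | 2 | 3 | 4 | 5 | 6 | 7 | 8 | 9
  1 | 2 | 3 | 4 | 5 | 6 | 7 | 8 | 9 | 10

hence w(1..10) = (7, 5, 6, 1, 9, 4, 10, 2, 8, 3).

Rothe diagram D(w) (24 cells), 7 SE-corners (essential conditions):

[(1, 6, 0), (3, 4, 0), (5, 4, 1), (5, 8, 4), (7, 3, 1), (7, 8, 5), (9, 3, 2)]


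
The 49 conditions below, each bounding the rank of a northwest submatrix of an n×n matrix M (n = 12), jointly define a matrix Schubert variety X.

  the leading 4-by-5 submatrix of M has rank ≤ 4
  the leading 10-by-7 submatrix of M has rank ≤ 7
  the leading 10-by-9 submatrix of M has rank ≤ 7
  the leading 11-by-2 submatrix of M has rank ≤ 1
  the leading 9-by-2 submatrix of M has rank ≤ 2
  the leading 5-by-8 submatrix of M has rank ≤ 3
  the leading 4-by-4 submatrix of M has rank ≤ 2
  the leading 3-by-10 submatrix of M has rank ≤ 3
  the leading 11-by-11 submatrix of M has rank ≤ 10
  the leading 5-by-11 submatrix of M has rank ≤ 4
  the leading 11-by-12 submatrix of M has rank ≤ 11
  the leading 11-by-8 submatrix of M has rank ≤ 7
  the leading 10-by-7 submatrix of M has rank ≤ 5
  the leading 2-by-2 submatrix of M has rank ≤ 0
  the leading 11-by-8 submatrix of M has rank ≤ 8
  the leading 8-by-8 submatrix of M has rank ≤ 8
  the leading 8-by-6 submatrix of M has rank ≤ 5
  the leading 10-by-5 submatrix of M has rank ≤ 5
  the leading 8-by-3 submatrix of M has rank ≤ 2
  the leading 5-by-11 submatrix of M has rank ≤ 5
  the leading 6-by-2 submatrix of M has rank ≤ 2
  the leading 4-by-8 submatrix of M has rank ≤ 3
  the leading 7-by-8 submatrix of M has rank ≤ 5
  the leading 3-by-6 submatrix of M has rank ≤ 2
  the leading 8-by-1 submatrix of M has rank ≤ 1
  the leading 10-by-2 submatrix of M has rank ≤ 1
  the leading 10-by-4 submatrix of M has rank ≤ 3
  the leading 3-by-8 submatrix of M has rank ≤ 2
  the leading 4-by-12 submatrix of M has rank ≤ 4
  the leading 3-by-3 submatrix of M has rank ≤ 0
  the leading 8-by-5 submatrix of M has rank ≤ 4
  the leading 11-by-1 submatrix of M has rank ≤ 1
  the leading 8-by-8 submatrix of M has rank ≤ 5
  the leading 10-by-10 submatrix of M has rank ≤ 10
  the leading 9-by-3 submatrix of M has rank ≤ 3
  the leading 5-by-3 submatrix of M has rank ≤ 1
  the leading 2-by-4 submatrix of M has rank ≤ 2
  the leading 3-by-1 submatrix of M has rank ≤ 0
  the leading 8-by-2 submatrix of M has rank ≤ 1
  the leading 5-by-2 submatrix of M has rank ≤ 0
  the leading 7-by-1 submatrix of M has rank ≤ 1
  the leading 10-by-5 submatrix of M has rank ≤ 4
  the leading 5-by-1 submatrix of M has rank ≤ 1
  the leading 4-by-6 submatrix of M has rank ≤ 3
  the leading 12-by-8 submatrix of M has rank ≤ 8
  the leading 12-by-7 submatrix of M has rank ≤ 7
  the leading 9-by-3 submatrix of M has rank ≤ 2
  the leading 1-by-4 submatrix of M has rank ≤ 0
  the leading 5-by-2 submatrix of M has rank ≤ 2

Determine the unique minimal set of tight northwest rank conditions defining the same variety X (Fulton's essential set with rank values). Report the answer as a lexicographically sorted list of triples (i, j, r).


Rank table r_w(12×12) implied by the 49 constraints:

  0 | 0 | 0 | 0 | 1 | 1 | 1 | 1 | 1 | 1 | 1 | 1
  0 | 0 | 0 | 1 | 2 | 2 | 2 | 2 | 2 | 2 | 2 | 2
  0 | 0 | 0 | 1 | 2 | 2 | 2 | 2 | 3 | 3 | 3 | 3
  0 | 0 | 1 | 2 | 3 | 3 | 3 | 3 | 4 | 4 | 4 | 4
  0 | 0 | 1 | 2 | 3 | 3 | 3 | 3 | 4 | 4 | 4 | 5
  1 | 1 | 2 | 3 | 4 | 4 | 4 | 4 | 5 | 5 | 5 | 6
  1 | 1 | 2 | 3 | 4 | 5 | 5 | 5 | 6 | 6 | 6 | 7
  1 | 1 | 2 | 3 | 4 | 5 | 5 | 5 | 6 | 7 | 7 | 8
  1 | 1 | 2 | 3 | 4 | 5 | 5 | 6 | 7 | 8 | 8 | 9
  1 | 1 | 2 | 3 | 4 | 5 | 5 | 6 | 7 | 8 | 9 | 10
  1 | 1 | 2 | 3 | 4 | 5 | 6 | 7 | 8 | 9 | 10 | 11
  1 | 2 | 3 | 4 | 5 | 6 | 7 | 8 | 9 | 10 | 11 | 12

reading off 1-entries of Δ²R: w = (5, 4, 9, 3, 12, 1, 6, 10, 8, 11, 7, 2).

|D(w)|=31, |Ess(w)|=9:

[(1, 4, 0), (3, 3, 0), (3, 8, 2), (5, 2, 0), (5, 8, 3), (5, 11, 4), (8, 8, 5), (10, 7, 5), (11, 2, 1)]


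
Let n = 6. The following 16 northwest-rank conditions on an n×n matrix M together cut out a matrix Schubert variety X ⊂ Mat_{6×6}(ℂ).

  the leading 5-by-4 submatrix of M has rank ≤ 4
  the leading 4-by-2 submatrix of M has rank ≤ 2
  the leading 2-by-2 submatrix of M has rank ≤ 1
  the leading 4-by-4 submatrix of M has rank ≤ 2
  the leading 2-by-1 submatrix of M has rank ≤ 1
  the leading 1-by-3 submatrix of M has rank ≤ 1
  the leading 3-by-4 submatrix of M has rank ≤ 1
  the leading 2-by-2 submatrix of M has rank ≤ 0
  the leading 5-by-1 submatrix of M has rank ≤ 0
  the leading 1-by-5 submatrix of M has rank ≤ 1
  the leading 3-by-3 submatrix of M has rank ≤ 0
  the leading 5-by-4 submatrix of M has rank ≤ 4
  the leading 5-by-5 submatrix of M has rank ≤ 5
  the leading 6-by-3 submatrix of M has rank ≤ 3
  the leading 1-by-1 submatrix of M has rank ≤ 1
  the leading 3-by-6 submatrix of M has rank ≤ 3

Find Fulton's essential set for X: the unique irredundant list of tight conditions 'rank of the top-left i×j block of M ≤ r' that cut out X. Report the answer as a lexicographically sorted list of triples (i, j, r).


The tightest implied rank at each (i,j), from the 16 conditions:

  row 1: 0 | 0 | 0 | 1 | 1 | 1
  row 2: 0 | 0 | 0 | 1 | 2 | 2
  row 3: 0 | 0 | 0 | 1 | 2 | 3
  row 4: 0 | 1 | 1 | 2 | 3 | 4
  row 5: 0 | 1 | 2 | 3 | 4 | 5
  row 6: 1 | 2 | 3 | 4 | 5 | 6

so w = (4, 5, 6, 2, 3, 1).

|D(w)|=11, |Ess(w)|=2:

[(3, 3, 0), (5, 1, 0)]


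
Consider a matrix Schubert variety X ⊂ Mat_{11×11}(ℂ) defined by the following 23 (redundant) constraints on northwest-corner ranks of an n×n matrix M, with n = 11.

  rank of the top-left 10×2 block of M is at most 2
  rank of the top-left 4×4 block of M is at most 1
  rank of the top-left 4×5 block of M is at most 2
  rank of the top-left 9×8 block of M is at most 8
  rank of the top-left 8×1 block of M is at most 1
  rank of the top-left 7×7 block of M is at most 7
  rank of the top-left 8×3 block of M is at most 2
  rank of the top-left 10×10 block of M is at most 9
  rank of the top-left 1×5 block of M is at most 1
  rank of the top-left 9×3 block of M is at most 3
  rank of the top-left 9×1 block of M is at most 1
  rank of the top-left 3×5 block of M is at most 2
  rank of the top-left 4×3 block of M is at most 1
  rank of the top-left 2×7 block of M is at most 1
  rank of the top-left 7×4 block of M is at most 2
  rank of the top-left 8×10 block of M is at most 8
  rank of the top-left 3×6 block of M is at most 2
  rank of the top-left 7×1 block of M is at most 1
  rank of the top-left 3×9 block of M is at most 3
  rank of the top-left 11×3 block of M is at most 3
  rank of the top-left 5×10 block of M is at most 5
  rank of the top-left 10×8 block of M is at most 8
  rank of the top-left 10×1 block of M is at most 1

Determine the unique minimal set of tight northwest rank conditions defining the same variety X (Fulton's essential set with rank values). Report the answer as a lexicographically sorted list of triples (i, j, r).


Recovering R(i,j) via the rank-extension bound from the 23 conditions:

  i=1: 1 | 1 | 1 | 1 | 1 | 1 | 1 | 1 | 1 | 1 | 1
  i=2: 1 | 1 | 1 | 1 | 1 | 1 | 1 | 2 | 2 | 2 | 2
  i=3: 1 | 1 | 1 | 1 | 2 | 2 | 2 | 3 | 3 | 3 | 3
  i=4: 1 | 1 | 1 | 1 | 2 | 3 | 3 | 4 | 4 | 4 | 4
  i=5: 1 | 2 | 2 | 2 | 3 | 4 | 4 | 5 | 5 | 5 | 5
  i=6: 1 | 2 | 2 | 2 | 3 | 4 | 5 | 6 | 6 | 6 | 6
  i=7: 1 | 2 | 2 | 2 | 3 | 4 | 5 | 6 | 7 | 7 | 7
  i=8: 1 | 2 | 2 | 3 | 4 | 5 | 6 | 7 | 8 | 8 | 8
  i=9: 1 | 2 | 3 | 4 | 5 | 6 | 7 | 8 | 9 | 9 | 9
  i=10: 1 | 2 | 3 | 4 | 5 | 6 | 7 | 8 | 9 | 9 | 10
  i=11: 1 | 2 | 3 | 4 | 5 | 6 | 7 | 8 | 9 | 10 | 11

the unique w with this rank table is (1, 8, 5, 6, 2, 7, 9, 4, 3, 11, 10).

D(w) has 18 cells with 5 SE-corners; essential set:

[(2, 7, 1), (4, 4, 1), (7, 4, 2), (8, 3, 2), (10, 10, 9)]


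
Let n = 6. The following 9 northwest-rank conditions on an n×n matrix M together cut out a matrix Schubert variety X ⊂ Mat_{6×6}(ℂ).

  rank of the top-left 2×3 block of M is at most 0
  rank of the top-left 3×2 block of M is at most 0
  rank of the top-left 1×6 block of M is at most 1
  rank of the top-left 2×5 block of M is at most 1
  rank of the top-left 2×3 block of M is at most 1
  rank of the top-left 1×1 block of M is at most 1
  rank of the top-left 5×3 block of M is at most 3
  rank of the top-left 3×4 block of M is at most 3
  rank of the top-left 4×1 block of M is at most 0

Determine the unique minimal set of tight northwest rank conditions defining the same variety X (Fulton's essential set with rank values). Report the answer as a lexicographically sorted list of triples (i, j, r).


The tightest implied rank at each (i,j), from the 9 conditions:

  R[1]: 0  0  0  1  1  1
  R[2]: 0  0  0  1  1  2
  R[3]: 0  0  1  2  2  3
  R[4]: 0  1  2  3  3  4
  R[5]: 1  2  3  4  4  5
  R[6]: 1  2  3  4  5  6

so w = (4, 6, 3, 2, 1, 5).

4 SE-corners of the 10-cell Rothe diagram give Ess(w):

[(2, 3, 0), (2, 5, 1), (3, 2, 0), (4, 1, 0)]


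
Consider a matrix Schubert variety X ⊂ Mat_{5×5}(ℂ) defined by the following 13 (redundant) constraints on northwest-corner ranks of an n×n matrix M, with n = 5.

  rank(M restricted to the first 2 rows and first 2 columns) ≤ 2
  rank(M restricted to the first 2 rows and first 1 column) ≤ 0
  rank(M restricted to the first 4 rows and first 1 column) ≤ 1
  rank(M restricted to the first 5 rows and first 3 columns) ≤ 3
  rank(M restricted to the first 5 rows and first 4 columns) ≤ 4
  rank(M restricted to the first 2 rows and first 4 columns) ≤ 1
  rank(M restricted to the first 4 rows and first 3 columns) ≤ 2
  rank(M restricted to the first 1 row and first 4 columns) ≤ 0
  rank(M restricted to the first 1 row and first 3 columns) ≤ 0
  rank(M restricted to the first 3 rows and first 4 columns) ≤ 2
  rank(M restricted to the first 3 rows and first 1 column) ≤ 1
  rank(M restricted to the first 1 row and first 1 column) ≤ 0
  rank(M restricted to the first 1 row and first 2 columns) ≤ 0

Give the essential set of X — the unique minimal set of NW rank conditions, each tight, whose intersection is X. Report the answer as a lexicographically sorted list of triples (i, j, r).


Recovering R(i,j) via the rank-extension bound from the 13 conditions:

  0 | 0 | 0 | 0 | 1
  0 | 1 | 1 | 1 | 2
  1 | 2 | 2 | 2 | 3
  1 | 2 | 2 | 3 | 4
  1 | 2 | 3 | 4 | 5

so w = (5, 2, 1, 4, 3).

D(w) has 6 cells with 3 SE-corners; essential set:

[(1, 4, 0), (2, 1, 0), (4, 3, 2)]


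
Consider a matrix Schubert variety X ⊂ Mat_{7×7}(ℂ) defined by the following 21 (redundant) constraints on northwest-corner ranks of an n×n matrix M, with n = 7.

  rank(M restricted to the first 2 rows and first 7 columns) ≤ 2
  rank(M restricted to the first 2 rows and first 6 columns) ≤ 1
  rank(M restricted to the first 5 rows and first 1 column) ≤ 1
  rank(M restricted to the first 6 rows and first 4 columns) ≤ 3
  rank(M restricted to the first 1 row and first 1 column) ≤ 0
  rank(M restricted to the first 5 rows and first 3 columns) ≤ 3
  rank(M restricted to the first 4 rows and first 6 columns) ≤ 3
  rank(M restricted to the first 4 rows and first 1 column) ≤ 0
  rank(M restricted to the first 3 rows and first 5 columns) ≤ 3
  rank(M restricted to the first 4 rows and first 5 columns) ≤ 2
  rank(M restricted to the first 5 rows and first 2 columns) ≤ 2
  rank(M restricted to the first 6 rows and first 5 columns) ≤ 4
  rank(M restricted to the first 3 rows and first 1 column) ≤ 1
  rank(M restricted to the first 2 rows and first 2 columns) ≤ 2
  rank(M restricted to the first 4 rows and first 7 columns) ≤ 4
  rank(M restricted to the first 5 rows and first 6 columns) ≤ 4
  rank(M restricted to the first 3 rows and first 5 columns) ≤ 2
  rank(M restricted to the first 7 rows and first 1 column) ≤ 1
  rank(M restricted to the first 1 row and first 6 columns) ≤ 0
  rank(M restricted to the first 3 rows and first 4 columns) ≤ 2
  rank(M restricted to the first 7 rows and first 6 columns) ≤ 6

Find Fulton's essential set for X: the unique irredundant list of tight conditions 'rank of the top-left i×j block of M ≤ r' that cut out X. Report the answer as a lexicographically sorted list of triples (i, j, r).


Rank table r_w(7×7) implied by the 21 constraints:

  0, 0, 0, 0, 0, 0, 1
  0, 1, 1, 1, 1, 1, 2
  0, 1, 2, 2, 2, 2, 3
  0, 1, 2, 2, 2, 3, 4
  1, 2, 3, 3, 3, 4, 5
  1, 2, 3, 3, 4, 5, 6
  1, 2, 3, 4, 5, 6, 7

the unique w with this rank table is (7, 2, 3, 6, 1, 5, 4).

D(w) has 12 cells with 4 SE-corners; essential set:

[(1, 6, 0), (4, 1, 0), (4, 5, 2), (6, 4, 3)]


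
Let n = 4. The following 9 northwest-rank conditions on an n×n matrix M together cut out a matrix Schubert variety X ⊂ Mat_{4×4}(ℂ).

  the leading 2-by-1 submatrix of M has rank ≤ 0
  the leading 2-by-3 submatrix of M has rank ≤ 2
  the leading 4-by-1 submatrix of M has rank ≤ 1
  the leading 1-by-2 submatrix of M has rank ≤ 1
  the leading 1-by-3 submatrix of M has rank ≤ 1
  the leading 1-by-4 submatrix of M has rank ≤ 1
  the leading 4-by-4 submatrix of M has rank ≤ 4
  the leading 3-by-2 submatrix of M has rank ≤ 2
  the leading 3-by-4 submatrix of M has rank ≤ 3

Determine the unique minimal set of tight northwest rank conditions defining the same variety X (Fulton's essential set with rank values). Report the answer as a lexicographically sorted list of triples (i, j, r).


Recovering R(i,j) via the rank-extension bound from the 9 conditions:

  row 1: 0  1  1  1
  row 2: 0  1  2  2
  row 3: 1  2  3  3
  row 4: 1  2  3  4

hence w(1..4) = (2, 3, 1, 4).

ℓ(w)=2; the 1 essential cell (i,j,r):

[(2, 1, 0)]


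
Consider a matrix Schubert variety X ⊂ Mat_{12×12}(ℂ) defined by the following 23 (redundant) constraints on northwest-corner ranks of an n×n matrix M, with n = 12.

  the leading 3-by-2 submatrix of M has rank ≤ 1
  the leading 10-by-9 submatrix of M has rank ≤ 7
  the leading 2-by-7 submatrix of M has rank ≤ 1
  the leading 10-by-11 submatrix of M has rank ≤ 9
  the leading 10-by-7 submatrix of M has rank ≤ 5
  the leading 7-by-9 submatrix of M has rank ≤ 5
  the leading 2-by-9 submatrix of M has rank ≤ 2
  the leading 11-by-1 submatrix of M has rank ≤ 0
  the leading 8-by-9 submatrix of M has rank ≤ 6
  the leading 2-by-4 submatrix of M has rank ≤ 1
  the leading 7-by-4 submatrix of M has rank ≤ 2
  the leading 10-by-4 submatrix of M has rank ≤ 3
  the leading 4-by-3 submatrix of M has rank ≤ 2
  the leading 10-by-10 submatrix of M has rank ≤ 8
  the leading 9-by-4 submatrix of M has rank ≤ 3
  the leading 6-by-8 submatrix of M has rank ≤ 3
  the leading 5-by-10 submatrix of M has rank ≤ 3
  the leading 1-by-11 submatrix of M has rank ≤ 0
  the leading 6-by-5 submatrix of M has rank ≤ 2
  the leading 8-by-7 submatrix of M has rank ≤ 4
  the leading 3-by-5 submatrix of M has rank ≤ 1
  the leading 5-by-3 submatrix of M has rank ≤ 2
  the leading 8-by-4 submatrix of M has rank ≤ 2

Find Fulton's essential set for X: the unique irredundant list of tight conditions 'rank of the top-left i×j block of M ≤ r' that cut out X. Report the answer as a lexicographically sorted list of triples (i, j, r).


Propagating the 23 rank bounds to every northwest block:

  R[1]: 0 | 0 | 0 | 0 | 0 | 0 | 0 | 0 | 0 | 0 | 0 | 1
  R[2]: 0 | 1 | 1 | 1 | 1 | 1 | 1 | 1 | 1 | 1 | 1 | 2
  R[3]: 0 | 1 | 1 | 1 | 1 | 2 | 2 | 2 | 2 | 2 | 2 | 3
  R[4]: 0 | 1 | 2 | 2 | 2 | 3 | 3 | 3 | 3 | 3 | 3 | 4
  R[5]: 0 | 1 | 2 | 2 | 2 | 3 | 3 | 3 | 3 | 3 | 4 | 5
  R[6]: 0 | 1 | 2 | 2 | 2 | 3 | 3 | 3 | 4 | 4 | 5 | 6
  R[7]: 0 | 1 | 2 | 2 | 3 | 4 | 4 | 4 | 5 | 5 | 6 | 7
  R[8]: 0 | 1 | 2 | 2 | 3 | 4 | 4 | 5 | 6 | 6 | 7 | 8
  R[9]: 0 | 1 | 2 | 3 | 4 | 5 | 5 | 6 | 7 | 7 | 8 | 9
  R[10]: 0 | 1 | 2 | 3 | 4 | 5 | 5 | 6 | 7 | 8 | 9 | 10
  R[11]: 0 | 1 | 2 | 3 | 4 | 5 | 6 | 7 | 8 | 9 | 10 | 11
  R[12]: 1 | 2 | 3 | 4 | 5 | 6 | 7 | 8 | 9 | 10 | 11 | 12

second differences of R give the permutation w = (12, 2, 6, 3, 11, 9, 5, 8, 4, 10, 7, 1).

|D(w)|=38, |Ess(w)|=9:

[(1, 11, 0), (3, 5, 1), (5, 10, 3), (6, 5, 2), (6, 8, 3), (8, 4, 2), (8, 7, 4), (10, 7, 5), (11, 1, 0)]


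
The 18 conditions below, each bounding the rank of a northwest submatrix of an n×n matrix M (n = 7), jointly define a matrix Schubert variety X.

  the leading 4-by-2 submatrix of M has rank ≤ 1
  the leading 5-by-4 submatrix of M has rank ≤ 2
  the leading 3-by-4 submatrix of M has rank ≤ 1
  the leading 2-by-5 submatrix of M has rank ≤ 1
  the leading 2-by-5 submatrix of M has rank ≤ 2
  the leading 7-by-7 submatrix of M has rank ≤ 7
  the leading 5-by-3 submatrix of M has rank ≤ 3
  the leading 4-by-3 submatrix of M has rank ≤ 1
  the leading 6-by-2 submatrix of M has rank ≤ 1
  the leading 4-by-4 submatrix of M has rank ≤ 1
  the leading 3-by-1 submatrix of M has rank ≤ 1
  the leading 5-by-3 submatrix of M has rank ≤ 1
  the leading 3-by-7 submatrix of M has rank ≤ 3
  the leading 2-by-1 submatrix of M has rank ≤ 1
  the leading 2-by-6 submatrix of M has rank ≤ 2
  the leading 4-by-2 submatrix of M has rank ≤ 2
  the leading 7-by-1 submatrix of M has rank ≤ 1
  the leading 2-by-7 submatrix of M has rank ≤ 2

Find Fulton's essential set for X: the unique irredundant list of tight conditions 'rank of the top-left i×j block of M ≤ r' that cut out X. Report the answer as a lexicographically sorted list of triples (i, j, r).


Rank table r_w(7×7) implied by the 18 constraints:

  row 1: 1 1 1 1 1 1 1
  row 2: 1 1 1 1 1 2 2
  row 3: 1 1 1 1 2 3 3
  row 4: 1 1 1 1 2 3 4
  row 5: 1 1 1 2 3 4 5
  row 6: 1 1 2 3 4 5 6
  row 7: 1 2 3 4 5 6 7

hence w(1..7) = (1, 6, 5, 7, 4, 3, 2).

ℓ(w)=13; the 4 essential cells (i,j,r):

[(2, 5, 1), (4, 4, 1), (5, 3, 1), (6, 2, 1)]


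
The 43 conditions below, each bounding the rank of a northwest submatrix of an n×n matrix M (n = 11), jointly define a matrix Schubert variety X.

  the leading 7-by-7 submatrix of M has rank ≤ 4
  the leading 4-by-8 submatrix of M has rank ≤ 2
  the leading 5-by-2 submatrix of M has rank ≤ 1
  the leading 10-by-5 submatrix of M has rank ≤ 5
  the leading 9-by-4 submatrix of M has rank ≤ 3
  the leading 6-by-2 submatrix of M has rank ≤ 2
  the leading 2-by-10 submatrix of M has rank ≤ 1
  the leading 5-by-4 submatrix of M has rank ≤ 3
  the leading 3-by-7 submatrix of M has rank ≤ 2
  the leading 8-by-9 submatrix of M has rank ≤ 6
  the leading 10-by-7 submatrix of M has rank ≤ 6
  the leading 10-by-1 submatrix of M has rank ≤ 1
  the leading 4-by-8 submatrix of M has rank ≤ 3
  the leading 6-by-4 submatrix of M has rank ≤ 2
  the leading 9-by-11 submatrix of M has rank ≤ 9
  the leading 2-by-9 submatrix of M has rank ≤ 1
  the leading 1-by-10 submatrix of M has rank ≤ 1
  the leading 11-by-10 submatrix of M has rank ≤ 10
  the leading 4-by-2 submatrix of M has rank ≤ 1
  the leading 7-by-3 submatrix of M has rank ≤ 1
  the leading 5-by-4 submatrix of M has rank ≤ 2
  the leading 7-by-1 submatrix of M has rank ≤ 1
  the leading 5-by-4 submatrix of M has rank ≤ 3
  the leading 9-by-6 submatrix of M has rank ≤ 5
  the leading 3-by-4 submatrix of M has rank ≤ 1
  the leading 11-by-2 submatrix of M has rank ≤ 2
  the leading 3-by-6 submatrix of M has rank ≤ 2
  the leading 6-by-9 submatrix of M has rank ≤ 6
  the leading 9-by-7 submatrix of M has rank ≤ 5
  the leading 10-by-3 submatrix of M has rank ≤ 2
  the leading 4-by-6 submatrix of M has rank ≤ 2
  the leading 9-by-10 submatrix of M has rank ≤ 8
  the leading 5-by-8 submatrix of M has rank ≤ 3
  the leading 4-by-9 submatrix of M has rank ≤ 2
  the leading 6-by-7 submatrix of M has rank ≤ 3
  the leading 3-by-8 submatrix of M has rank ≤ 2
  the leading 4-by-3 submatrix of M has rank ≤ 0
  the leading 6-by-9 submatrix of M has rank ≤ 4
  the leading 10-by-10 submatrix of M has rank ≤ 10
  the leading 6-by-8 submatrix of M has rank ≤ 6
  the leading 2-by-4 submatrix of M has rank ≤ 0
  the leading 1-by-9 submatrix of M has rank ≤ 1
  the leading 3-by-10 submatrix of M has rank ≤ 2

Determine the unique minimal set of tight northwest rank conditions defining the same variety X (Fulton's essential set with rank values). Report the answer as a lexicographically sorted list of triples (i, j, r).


Reconstructing r_w from the 43 given conditions:

  R[1]: 0, 0, 0, 0, 1, 1, 1, 1, 1, 1, 1
  R[2]: 0, 0, 0, 0, 1, 1, 1, 1, 1, 1, 2
  R[3]: 0, 0, 0, 1, 2, 2, 2, 2, 2, 2, 3
  R[4]: 0, 0, 0, 1, 2, 2, 2, 2, 2, 3, 4
  R[5]: 1, 1, 1, 2, 3, 3, 3, 3, 3, 4, 5
  R[6]: 1, 1, 1, 2, 3, 3, 3, 4, 4, 5, 6
  R[7]: 1, 1, 1, 2, 3, 4, 4, 5, 5, 6, 7
  R[8]: 1, 2, 2, 3, 4, 5, 5, 6, 6, 7, 8
  R[9]: 1, 2, 2, 3, 4, 5, 5, 6, 7, 8, 9
  R[10]: 1, 2, 2, 3, 4, 5, 6, 7, 8, 9, 10
  R[11]: 1, 2, 3, 4, 5, 6, 7, 8, 9, 10, 11

giving w = (5, 11, 4, 10, 1, 8, 6, 2, 9, 7, 3) via Δ²R.

Fulton essential set (8 of the 32 Rothe cells):

[(2, 4, 0), (2, 10, 1), (4, 3, 0), (4, 9, 2), (6, 7, 3), (7, 3, 1), (9, 7, 5), (10, 3, 2)]


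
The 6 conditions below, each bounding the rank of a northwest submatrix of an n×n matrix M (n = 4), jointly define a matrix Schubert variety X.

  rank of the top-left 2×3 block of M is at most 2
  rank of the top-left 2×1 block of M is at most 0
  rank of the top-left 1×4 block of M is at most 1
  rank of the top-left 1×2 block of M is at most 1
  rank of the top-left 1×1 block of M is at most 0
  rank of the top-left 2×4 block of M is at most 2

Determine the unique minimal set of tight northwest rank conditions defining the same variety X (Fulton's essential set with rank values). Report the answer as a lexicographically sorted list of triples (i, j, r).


Reconstructing r_w from the 6 given conditions:

  i=1: 0, 1, 1, 1
  i=2: 0, 1, 2, 2
  i=3: 1, 2, 3, 3
  i=4: 1, 2, 3, 4

giving w = (2, 3, 1, 4) via Δ²R.

|D(w)|=2, |Ess(w)|=1:

[(2, 1, 0)]


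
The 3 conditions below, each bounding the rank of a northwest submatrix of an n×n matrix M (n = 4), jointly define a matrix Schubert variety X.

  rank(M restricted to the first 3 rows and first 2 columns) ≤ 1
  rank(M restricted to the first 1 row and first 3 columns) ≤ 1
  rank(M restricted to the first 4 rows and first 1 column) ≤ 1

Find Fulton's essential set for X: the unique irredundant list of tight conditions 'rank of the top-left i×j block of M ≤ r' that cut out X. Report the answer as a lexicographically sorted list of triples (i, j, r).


The tightest implied rank at each (i,j), from the 3 conditions:

  R[1]: 1 | 1 | 1 | 1
  R[2]: 1 | 1 | 2 | 2
  R[3]: 1 | 1 | 2 | 3
  R[4]: 1 | 2 | 3 | 4

giving w = (1, 3, 4, 2) via Δ²R.

Fulton essential set (1 of the 2 Rothe cells):

[(3, 2, 1)]


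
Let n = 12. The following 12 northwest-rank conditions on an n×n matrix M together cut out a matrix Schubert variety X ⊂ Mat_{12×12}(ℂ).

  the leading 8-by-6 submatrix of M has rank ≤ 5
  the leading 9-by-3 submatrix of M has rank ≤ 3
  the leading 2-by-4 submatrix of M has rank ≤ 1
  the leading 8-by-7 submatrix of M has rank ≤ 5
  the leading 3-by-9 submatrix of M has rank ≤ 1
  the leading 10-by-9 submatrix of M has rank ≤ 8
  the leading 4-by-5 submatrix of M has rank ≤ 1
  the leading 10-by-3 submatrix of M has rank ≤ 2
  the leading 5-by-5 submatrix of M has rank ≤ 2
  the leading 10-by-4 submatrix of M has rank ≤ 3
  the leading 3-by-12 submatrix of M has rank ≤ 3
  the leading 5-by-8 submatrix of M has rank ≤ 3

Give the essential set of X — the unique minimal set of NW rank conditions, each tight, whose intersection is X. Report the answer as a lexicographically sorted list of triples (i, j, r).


The tightest implied rank at each (i,j), from the 12 conditions:

  i=1: 1, 1, 1, 1, 1, 1, 1, 1, 1, 1, 1, 1
  i=2: 1, 1, 1, 1, 1, 1, 1, 1, 1, 2, 2, 2
  i=3: 1, 1, 1, 1, 1, 1, 1, 1, 1, 2, 3, 3
  i=4: 1, 1, 1, 1, 1, 2, 2, 2, 2, 3, 4, 4
  i=5: 1, 2, 2, 2, 2, 3, 3, 3, 3, 4, 5, 5
  i=6: 1, 2, 2, 3, 3, 4, 4, 4, 4, 5, 6, 6
  i=7: 1, 2, 2, 3, 4, 5, 5, 5, 5, 6, 7, 7
  i=8: 1, 2, 2, 3, 4, 5, 5, 6, 6, 7, 8, 8
  i=9: 1, 2, 2, 3, 4, 5, 6, 7, 7, 8, 9, 9
  i=10: 1, 2, 2, 3, 4, 5, 6, 7, 8, 9, 10, 10
  i=11: 1, 2, 3, 4, 5, 6, 7, 8, 9, 10, 11, 11
  i=12: 1, 2, 3, 4, 5, 6, 7, 8, 9, 10, 11, 12

hence w(1..12) = (1, 10, 11, 6, 2, 4, 5, 8, 7, 9, 3, 12).

|D(w)|=26, |Ess(w)|=4:

[(3, 9, 1), (4, 5, 1), (8, 7, 5), (10, 3, 2)]


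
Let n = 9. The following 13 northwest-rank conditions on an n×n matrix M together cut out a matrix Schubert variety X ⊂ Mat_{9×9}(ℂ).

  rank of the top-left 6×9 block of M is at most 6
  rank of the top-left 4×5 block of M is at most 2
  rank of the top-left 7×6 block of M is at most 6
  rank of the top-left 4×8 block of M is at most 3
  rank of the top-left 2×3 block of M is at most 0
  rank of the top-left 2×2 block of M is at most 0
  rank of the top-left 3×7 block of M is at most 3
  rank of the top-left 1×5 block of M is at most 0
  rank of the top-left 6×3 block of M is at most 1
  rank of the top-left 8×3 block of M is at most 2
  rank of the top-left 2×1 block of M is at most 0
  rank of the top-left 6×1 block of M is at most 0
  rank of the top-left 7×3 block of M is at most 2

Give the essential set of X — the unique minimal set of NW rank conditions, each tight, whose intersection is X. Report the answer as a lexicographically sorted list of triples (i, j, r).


Reconstructing r_w from the 13 given conditions:

  R[1]: 0 0 0 0 0 1 1 1 1
  R[2]: 0 0 0 1 1 2 2 2 2
  R[3]: 0 1 1 2 2 3 3 3 3
  R[4]: 0 1 1 2 2 3 3 3 4
  R[5]: 0 1 1 2 3 4 4 4 5
  R[6]: 0 1 1 2 3 4 5 5 6
  R[7]: 1 2 2 3 4 5 6 6 7
  R[8]: 1 2 2 3 4 5 6 7 8
  R[9]: 1 2 3 4 5 6 7 8 9

second differences of R give the permutation w = (6, 4, 2, 9, 5, 7, 1, 8, 3).

|D(w)|=19, |Ess(w)|=7:

[(1, 5, 0), (2, 3, 0), (4, 5, 2), (4, 8, 3), (6, 1, 0), (6, 3, 1), (8, 3, 2)]


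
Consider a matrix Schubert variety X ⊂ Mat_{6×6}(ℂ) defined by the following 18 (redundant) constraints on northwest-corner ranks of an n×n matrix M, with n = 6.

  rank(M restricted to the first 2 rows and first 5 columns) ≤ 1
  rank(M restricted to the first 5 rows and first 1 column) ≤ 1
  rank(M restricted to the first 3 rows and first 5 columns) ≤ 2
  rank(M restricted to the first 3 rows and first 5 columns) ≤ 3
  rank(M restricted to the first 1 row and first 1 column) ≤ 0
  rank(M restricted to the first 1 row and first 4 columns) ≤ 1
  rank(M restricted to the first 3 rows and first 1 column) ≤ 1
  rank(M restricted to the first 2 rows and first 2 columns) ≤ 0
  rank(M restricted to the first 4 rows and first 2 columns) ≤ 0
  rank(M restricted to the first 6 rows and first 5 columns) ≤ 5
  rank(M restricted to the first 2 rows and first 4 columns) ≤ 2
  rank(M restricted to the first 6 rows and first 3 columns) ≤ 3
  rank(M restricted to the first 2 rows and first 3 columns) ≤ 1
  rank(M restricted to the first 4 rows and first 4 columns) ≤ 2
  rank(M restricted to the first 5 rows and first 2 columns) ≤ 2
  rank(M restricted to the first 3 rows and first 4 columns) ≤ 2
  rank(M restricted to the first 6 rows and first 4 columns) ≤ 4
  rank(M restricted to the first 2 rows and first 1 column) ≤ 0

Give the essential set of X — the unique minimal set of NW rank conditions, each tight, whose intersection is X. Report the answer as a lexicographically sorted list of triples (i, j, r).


Reconstructing r_w from the 18 given conditions:

  0 | 0 | 1 | 1 | 1 | 1
  0 | 0 | 1 | 1 | 1 | 2
  0 | 0 | 1 | 2 | 2 | 3
  0 | 0 | 1 | 2 | 3 | 4
  1 | 1 | 2 | 3 | 4 | 5
  1 | 2 | 3 | 4 | 5 | 6

giving w = (3, 6, 4, 5, 1, 2) via Δ²R.

Rothe diagram D(w) (10 cells), 2 SE-corners (essential conditions):

[(2, 5, 1), (4, 2, 0)]


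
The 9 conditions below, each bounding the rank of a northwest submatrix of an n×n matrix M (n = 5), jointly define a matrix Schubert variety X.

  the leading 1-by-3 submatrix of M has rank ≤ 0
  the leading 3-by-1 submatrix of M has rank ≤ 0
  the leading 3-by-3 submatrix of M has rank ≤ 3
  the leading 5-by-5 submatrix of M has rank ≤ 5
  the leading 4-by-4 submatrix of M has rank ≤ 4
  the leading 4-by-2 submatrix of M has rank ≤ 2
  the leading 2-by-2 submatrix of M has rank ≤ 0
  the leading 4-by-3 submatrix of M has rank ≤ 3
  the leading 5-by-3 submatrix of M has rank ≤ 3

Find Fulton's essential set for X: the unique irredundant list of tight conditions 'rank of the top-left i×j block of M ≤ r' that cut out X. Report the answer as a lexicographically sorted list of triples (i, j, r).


Recovering R(i,j) via the rank-extension bound from the 9 conditions:

  0 | 0 | 0 | 1 | 1
  0 | 0 | 1 | 2 | 2
  0 | 1 | 2 | 3 | 3
  1 | 2 | 3 | 4 | 4
  1 | 2 | 3 | 4 | 5

giving w = (4, 3, 2, 1, 5) via Δ²R.

D(w) has 6 cells with 3 SE-corners; essential set:

[(1, 3, 0), (2, 2, 0), (3, 1, 0)]


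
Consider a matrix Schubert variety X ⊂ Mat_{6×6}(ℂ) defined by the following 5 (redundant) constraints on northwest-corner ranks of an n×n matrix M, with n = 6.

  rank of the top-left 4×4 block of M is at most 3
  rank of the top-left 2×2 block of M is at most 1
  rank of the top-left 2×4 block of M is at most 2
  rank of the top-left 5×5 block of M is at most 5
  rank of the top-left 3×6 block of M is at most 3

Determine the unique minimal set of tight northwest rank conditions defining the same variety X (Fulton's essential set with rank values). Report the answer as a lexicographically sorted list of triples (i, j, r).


Computing R[i][j] = min implied NW-rank bound (n=6, 5 conditions):

  R[1]: 1 | 1 | 1 | 1 | 1 | 1
  R[2]: 1 | 1 | 2 | 2 | 2 | 2
  R[3]: 1 | 2 | 3 | 3 | 3 | 3
  R[4]: 1 | 2 | 3 | 3 | 4 | 4
  R[5]: 1 | 2 | 3 | 4 | 5 | 5
  R[6]: 1 | 2 | 3 | 4 | 5 | 6

giving w = (1, 3, 2, 5, 4, 6) via Δ²R.

ℓ(w)=2; the 2 essential cells (i,j,r):

[(2, 2, 1), (4, 4, 3)]


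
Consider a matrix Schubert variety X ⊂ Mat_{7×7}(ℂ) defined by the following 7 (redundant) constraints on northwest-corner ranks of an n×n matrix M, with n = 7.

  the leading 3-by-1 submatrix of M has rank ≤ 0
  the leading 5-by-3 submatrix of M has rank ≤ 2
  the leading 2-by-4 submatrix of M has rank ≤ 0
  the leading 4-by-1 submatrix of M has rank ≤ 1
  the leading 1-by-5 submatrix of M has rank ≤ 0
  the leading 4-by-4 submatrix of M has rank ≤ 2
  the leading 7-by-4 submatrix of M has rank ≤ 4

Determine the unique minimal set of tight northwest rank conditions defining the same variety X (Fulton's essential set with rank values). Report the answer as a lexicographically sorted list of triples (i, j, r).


Reconstructing r_w from the 7 given conditions:

  row 1: 0 | 0 | 0 | 0 | 0 | 1 | 1
  row 2: 0 | 0 | 0 | 0 | 1 | 2 | 2
  row 3: 0 | 1 | 1 | 1 | 2 | 3 | 3
  row 4: 1 | 2 | 2 | 2 | 3 | 4 | 4
  row 5: 1 | 2 | 2 | 3 | 4 | 5 | 5
  row 6: 1 | 2 | 3 | 4 | 5 | 6 | 6
  row 7: 1 | 2 | 3 | 4 | 5 | 6 | 7

the unique w with this rank table is (6, 5, 2, 1, 4, 3, 7).

4 SE-corners of the 11-cell Rothe diagram give Ess(w):

[(1, 5, 0), (2, 4, 0), (3, 1, 0), (5, 3, 2)]


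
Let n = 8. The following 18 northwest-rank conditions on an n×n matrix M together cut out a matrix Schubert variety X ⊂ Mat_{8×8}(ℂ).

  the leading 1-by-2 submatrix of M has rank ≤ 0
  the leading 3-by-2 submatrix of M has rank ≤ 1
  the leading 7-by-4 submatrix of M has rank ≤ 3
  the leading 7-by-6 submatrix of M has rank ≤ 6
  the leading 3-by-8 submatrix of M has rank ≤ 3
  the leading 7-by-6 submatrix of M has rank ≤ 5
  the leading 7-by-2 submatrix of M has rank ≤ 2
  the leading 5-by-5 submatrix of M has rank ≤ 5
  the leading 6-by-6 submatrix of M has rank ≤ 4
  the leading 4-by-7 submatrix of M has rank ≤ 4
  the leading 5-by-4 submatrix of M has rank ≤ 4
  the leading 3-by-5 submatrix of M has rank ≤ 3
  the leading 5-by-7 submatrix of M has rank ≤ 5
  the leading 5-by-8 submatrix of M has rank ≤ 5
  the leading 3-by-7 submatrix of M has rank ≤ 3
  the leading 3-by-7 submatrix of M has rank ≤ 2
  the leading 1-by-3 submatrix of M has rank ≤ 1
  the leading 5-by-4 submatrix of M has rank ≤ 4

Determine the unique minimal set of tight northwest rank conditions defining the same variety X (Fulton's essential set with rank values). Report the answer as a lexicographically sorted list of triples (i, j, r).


The tightest implied rank at each (i,j), from the 18 conditions:

  row 1: 0 0 1 1 1 1 1 1
  row 2: 1 1 2 2 2 2 2 2
  row 3: 1 1 2 2 2 2 2 3
  row 4: 1 2 3 3 3 3 3 4
  row 5: 1 2 3 3 4 4 4 5
  row 6: 1 2 3 3 4 4 5 6
  row 7: 1 2 3 3 4 5 6 7
  row 8: 1 2 3 4 5 6 7 8

second differences of R give the permutation w = (3, 1, 8, 2, 5, 7, 6, 4).

Rothe diagram D(w) (11 cells), 5 SE-corners (essential conditions):

[(1, 2, 0), (3, 2, 1), (3, 7, 2), (6, 6, 4), (7, 4, 3)]


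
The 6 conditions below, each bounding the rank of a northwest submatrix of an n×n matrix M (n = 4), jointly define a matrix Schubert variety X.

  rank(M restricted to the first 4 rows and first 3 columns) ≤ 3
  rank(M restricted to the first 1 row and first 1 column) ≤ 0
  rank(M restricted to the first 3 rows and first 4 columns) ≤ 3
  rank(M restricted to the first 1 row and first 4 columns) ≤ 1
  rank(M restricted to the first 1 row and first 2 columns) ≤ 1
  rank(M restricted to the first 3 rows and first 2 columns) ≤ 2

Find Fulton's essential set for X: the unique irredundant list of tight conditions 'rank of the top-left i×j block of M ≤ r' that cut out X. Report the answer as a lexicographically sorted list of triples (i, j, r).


Recovering R(i,j) via the rank-extension bound from the 6 conditions:

  R[1]: 0, 1, 1, 1
  R[2]: 1, 2, 2, 2
  R[3]: 1, 2, 3, 3
  R[4]: 1, 2, 3, 4

the unique w with this rank table is (2, 1, 3, 4).

ℓ(w)=1; the 1 essential cell (i,j,r):

[(1, 1, 0)]


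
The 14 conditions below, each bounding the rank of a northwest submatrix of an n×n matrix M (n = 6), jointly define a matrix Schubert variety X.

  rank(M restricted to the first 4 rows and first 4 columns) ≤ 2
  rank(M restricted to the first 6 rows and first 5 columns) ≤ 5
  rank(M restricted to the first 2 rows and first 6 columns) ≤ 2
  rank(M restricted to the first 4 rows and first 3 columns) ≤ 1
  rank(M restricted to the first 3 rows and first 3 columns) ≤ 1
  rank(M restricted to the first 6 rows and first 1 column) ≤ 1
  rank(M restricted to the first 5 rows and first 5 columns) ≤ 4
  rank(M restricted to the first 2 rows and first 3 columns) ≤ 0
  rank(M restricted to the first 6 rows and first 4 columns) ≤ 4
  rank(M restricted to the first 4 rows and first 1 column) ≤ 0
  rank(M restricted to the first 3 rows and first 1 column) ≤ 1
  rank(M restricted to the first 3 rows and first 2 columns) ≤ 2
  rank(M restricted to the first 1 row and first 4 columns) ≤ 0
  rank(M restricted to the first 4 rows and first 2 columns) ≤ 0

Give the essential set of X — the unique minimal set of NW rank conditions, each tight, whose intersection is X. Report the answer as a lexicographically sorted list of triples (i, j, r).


Recovering R(i,j) via the rank-extension bound from the 14 conditions:

  0 | 0 | 0 | 0 | 1 | 1
  0 | 0 | 0 | 1 | 2 | 2
  0 | 0 | 1 | 2 | 3 | 3
  0 | 0 | 1 | 2 | 3 | 4
  1 | 1 | 2 | 3 | 4 | 5
  1 | 2 | 3 | 4 | 5 | 6

second differences of R give the permutation w = (5, 4, 3, 6, 1, 2).

Rothe diagram D(w) (11 cells), 3 SE-corners (essential conditions):

[(1, 4, 0), (2, 3, 0), (4, 2, 0)]


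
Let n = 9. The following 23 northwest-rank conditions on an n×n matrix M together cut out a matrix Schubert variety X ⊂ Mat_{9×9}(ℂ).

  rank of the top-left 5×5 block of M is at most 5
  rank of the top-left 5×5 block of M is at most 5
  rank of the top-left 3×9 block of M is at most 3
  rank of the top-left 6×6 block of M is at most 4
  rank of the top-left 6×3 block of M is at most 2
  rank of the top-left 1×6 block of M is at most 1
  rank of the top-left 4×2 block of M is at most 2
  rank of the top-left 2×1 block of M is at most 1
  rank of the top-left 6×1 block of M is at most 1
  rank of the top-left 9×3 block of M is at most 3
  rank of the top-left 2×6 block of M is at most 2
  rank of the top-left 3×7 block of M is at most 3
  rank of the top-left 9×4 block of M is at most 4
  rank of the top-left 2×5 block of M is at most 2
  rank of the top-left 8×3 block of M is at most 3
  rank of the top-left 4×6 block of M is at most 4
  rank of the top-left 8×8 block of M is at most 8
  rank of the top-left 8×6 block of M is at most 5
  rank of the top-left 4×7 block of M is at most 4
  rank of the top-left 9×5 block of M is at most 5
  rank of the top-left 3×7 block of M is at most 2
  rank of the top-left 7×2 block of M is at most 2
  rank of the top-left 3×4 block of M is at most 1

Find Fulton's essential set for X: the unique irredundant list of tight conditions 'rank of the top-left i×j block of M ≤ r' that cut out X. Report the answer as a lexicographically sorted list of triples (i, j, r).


Computing R[i][j] = min implied NW-rank bound (n=9, 23 conditions):

  row 1: 1, 1, 1, 1, 1, 1, 1, 1, 1
  row 2: 1, 1, 1, 1, 2, 2, 2, 2, 2
  row 3: 1, 1, 1, 1, 2, 2, 2, 3, 3
  row 4: 1, 2, 2, 2, 3, 3, 3, 4, 4
  row 5: 1, 2, 2, 3, 4, 4, 4, 5, 5
  row 6: 1, 2, 2, 3, 4, 4, 5, 6, 6
  row 7: 1, 2, 3, 4, 5, 5, 6, 7, 7
  row 8: 1, 2, 3, 4, 5, 5, 6, 7, 8
  row 9: 1, 2, 3, 4, 5, 6, 7, 8, 9

giving w = (1, 5, 8, 2, 4, 7, 3, 9, 6) via Δ²R.

Rothe diagram D(w) (12 cells), 5 SE-corners (essential conditions):

[(3, 4, 1), (3, 7, 2), (6, 3, 2), (6, 6, 4), (8, 6, 5)]


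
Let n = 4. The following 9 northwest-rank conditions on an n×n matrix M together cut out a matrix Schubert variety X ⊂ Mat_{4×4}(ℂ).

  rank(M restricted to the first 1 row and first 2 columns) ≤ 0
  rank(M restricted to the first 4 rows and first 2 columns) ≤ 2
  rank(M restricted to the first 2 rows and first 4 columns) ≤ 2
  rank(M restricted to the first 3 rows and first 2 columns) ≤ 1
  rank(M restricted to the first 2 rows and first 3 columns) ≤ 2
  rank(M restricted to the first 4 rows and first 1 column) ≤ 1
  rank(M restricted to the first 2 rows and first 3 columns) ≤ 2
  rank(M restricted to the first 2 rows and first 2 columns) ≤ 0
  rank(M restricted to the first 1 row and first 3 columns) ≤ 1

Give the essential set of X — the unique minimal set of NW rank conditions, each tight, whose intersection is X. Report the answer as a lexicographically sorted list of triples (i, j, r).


Propagating the 9 rank bounds to every northwest block:

  row 1: 0 0 1 1
  row 2: 0 0 1 2
  row 3: 1 1 2 3
  row 4: 1 2 3 4

the unique w with this rank table is (3, 4, 1, 2).

Fulton essential set (1 of the 4 Rothe cells):

[(2, 2, 0)]
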